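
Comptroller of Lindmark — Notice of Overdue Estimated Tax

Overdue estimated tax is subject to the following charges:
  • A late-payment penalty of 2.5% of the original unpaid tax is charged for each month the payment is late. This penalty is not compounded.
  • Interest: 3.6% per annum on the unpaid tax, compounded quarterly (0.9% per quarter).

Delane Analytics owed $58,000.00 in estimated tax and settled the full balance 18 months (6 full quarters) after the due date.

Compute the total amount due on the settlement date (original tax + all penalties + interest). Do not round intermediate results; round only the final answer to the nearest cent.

Late-payment penalty: 18 × 2.5% × $58,000.00 = $26,100.00
Interest: $58,000.00 × ((1 + 0.009)^6 − 1) = $58,000.00 × 0.0552297… = $3,203.3214…
Total = $58,000.00 + $26,100.0000 + $3,203.3214… = $87,303.32

$87,303.32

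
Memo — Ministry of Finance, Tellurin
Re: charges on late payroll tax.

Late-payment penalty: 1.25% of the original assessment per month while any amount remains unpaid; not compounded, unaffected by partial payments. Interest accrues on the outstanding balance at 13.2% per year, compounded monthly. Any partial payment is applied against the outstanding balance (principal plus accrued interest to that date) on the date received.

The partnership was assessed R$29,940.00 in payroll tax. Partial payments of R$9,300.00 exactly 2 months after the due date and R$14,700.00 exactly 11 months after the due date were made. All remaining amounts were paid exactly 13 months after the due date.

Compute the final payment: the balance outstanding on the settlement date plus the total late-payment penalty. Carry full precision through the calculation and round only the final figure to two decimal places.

Monthly rate = 13.2% ÷ 12 = 1.1%
Balance at month 2: R$29,940.0000 × (1 + 0.011)^2 = R$30,602.3027…
After R$9,300.00 payment: R$30,602.3027… − R$9,300.00 = R$21,302.3027…
Balance at month 11: R$21,302.3027… × (1 + 0.011)^9 = R$23,506.4450…
After R$14,700.00 payment: R$23,506.4450… − R$14,700.00 = R$8,806.4450…
Balance at month 13: R$8,806.4450… × (1 + 0.011)^2 = R$9,001.2523…
Penalty: 13 × 1.25% × R$29,940.00 = R$4,865.25
Final settlement = outstanding balance + penalty = R$9,001.2523… + R$4,865.25 = R$13,866.50

R$13,866.50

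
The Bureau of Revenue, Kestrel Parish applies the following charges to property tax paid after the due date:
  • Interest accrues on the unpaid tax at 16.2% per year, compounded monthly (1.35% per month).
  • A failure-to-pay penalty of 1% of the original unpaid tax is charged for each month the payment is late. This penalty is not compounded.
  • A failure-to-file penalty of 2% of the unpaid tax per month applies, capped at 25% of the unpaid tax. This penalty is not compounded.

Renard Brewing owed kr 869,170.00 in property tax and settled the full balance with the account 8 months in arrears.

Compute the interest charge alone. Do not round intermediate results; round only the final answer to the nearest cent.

Interest: kr 869,170.00 × ((1 + 0.0135)^8 − 1) = kr 869,170.00 × 0.1132431… = kr 98,427.5325…

kr 98,427.53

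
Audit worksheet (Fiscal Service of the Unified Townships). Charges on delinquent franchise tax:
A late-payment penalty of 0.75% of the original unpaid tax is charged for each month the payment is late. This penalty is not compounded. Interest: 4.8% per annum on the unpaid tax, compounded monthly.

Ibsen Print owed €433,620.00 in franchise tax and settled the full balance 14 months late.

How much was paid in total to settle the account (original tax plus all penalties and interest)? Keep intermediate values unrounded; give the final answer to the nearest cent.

€504,074.38

Late-payment penalty = 0.75% × €433,620.00 × 14 mo = €45,530.10
Interest (4.8%/yr ÷ 12 = 0.4%/month): €433,620.00 × ((1 + 0.004)^14 − 1) = €24,924.2843…
Total = €433,620.00 + €45,530.1000 + €24,924.2843… = €504,074.38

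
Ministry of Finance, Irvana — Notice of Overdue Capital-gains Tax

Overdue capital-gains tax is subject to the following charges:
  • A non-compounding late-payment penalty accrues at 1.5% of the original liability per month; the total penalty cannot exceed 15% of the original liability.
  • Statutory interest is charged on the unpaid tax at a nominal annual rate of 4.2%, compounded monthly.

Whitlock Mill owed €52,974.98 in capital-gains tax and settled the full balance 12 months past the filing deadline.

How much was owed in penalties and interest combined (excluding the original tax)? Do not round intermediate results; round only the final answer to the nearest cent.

€10,214.53

Penalty (uncapped): 12 × 1.5% × €52,974.98 = €9,535.50…; cap = 15% × €52,974.98 = €7,946.25… → penalty = €7,946.25…
Interest (4.2%/yr ÷ 12 = 0.35%/month): €52,974.98 × ((1 + 0.0035)^12 − 1) = €2,268.2831…
Penalties + interest = €7,946.2470 + €2,268.2831… = €10,214.53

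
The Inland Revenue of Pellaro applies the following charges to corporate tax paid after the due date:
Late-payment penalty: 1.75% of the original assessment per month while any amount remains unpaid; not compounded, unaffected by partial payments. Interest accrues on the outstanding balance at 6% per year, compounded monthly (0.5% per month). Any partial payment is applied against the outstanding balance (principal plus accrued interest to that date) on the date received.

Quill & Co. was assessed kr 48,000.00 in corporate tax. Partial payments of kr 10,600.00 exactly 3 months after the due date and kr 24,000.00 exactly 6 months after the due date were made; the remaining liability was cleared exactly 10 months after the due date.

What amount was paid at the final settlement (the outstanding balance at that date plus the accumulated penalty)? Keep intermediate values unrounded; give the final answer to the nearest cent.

Balance at month 3: kr 48,000.0000 × (1 + 0.005)^3 = kr 48,723.6060
After kr 10,600.00 payment: kr 48,723.6060 − kr 10,600.00 = kr 38,123.6060
Balance at month 6: kr 38,123.6060 × (1 + 0.005)^3 = kr 38,698.3241…
After kr 24,000.00 payment: kr 38,698.3241… − kr 24,000.00 = kr 14,698.3241…
Balance at month 10: kr 14,698.3241… × (1 + 0.005)^4 = kr 14,994.5027…
Penalty: 10 × 1.75% × kr 48,000.00 = kr 8,400.00
Final settlement = outstanding balance + penalty = kr 14,994.5027… + kr 8,400.00 = kr 23,394.50

kr 23,394.50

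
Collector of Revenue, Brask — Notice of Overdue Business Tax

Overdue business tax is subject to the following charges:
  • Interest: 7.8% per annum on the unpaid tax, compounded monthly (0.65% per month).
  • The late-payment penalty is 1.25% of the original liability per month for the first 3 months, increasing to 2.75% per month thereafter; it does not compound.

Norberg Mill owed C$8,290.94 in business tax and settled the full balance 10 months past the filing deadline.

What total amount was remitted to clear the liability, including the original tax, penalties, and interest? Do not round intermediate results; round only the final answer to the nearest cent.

C$10,752.81

Penalty, months 1–3: 3 × 1.25% × C$8,290.94 = C$310.91…
Penalty, months 4–10: 7 × 2.75% × C$8,290.94 = C$1,596.01…
Interest: C$8,290.94 × ((1 + 0.0065)^10 − 1) = C$8,290.94 × 0.0669346… = C$554.9506…
Total = C$8,290.94 + C$1,906.9162 + C$554.9506… = C$10,752.81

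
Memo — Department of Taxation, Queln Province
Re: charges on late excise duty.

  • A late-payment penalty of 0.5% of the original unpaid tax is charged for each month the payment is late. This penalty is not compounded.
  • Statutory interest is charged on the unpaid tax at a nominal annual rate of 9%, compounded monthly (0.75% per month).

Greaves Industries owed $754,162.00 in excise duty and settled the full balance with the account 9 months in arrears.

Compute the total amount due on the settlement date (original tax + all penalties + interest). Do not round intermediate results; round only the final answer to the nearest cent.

Late-payment penalty = 0.5% × $754,162.00 × 9 mo = $33,937.29
Interest: $754,162.00 × ((1 + 0.0075)^9 − 1) = $754,162.00 × 0.0695608… = $52,460.1416…
Total = $754,162.00 + $33,937.2900 + $52,460.1416… = $840,559.43

$840,559.43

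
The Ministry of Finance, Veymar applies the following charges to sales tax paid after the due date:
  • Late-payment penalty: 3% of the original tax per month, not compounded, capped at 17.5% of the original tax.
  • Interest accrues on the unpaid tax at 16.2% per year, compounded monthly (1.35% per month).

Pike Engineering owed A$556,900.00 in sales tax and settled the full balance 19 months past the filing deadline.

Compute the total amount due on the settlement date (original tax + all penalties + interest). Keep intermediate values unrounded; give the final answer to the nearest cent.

A$815,960.40

Penalty (uncapped): 19 × 3% × A$556,900.00 = A$317,433.00; cap = 17.5% × A$556,900.00 = A$97,457.50 → penalty = A$97,457.50
Interest: A$556,900.00 × ((1 + 0.0135)^19 − 1) = A$556,900.00 × 0.2901830… = A$161,602.9001…
Total = A$556,900.00 + A$97,457.5000 + A$161,602.9001… = A$815,960.40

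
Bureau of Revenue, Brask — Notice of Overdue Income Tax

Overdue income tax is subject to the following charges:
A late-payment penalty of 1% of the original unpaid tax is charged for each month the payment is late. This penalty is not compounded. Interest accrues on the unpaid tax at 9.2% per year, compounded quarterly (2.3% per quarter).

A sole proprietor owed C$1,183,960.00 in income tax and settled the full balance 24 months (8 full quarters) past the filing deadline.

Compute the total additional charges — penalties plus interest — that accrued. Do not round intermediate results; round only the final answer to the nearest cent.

C$520,366.17

Late-payment penalty: 24 × 1% × C$1,183,960.00 = C$284,150.40
Interest: C$1,183,960.00 × ((1 + 0.023)^8 − 1) = C$1,183,960.00 × 0.1995133… = C$236,215.7732…
Penalties + interest = C$284,150.4000 + C$236,215.7732… = C$520,366.17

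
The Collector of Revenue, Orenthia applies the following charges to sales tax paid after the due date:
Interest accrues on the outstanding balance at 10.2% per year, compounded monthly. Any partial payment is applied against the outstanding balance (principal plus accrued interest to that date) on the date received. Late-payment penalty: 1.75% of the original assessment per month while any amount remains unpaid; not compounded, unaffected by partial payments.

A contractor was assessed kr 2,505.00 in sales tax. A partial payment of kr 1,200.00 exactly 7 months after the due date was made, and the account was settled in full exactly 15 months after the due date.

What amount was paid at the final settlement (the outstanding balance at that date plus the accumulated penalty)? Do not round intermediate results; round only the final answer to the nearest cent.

Monthly rate = 10.2% ÷ 12 = 0.85%
Balance at month 7: kr 2,505.0000 × (1 + 0.0085)^7 = kr 2,657.9025…
After kr 1,200.00 payment: kr 2,657.9025… − kr 1,200.00 = kr 1,457.9025…
Balance at month 15: kr 1,457.9025… × (1 + 0.0085)^8 = kr 1,560.0399…
Penalty: 15 × 1.75% × kr 2,505.00 = kr 657.56…
Final settlement = outstanding balance + penalty = kr 1,560.0399… + kr 657.56… = kr 2,217.60

kr 2,217.60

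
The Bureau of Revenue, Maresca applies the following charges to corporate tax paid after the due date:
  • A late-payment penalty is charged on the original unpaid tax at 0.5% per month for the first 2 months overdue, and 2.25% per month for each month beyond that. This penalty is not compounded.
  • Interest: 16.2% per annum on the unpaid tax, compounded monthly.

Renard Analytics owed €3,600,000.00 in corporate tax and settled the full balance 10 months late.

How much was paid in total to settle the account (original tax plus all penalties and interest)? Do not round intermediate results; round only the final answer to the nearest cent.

€4,800,612.90

Penalty, months 1–2: 2 × 0.5% × €3,600,000.00 = €36,000.00
Penalty, months 3–10: 8 × 2.25% × €3,600,000.00 = €648,000.00
Interest (16.2%/yr ÷ 12 = 1.35%/month): €3,600,000.00 × ((1 + 0.0135)^10 − 1) = €516,612.9040…
Total = €3,600,000.00 + €684,000.0000 + €516,612.9040… = €4,800,612.90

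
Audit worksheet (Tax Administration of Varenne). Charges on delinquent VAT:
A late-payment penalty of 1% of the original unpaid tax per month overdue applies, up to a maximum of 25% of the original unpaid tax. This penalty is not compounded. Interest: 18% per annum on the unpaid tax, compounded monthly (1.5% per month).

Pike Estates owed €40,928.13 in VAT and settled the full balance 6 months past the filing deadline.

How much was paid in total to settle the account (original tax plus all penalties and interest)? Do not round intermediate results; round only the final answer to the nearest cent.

€47,208.28

Penalty: 6 × 1% × €40,928.13 = €2,455.69… (below the 25% cap of €10,232.03…)
Interest: €40,928.13 × ((1 + 0.015)^6 − 1) = €40,928.13 × 0.0934433… = €3,824.4581…
Total = €40,928.13 + €2,455.6878 + €3,824.4581… = €47,208.28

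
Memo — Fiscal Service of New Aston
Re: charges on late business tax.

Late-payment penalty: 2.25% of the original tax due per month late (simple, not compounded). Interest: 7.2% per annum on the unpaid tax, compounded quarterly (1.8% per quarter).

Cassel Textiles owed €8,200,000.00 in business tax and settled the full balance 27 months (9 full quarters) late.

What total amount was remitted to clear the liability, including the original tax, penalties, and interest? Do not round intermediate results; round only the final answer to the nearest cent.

€14,609,672.32

Late-payment penalty: 27 × 2.25% × €8,200,000.00 = €4,981,500.00
Interest: €8,200,000.00 × ((1 + 0.018)^9 − 1) = €8,200,000.00 × 0.1741674… = €1,428,172.3187…
Total = €8,200,000.00 + €4,981,500.0000 + €1,428,172.3187… = €14,609,672.32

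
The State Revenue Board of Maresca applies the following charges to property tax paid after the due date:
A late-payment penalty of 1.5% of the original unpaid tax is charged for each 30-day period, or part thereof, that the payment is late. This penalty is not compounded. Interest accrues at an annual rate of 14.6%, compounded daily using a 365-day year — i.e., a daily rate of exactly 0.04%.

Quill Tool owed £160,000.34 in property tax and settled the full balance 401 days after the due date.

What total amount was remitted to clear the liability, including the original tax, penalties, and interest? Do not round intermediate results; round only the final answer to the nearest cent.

£221,431.31

Penalty periods: ⌈401/30⌉ = 14; penalty = 14 × 1.5% × £160,000.34 = £33,600.07…
Interest: £160,000.34 × ((1 + 0.0004)^401 − 1) = £160,000.34 × 0.17394272… = £27,830.8941…
Total = £160,000.34 + £33,600.0714 + £27,830.8941… = £221,431.31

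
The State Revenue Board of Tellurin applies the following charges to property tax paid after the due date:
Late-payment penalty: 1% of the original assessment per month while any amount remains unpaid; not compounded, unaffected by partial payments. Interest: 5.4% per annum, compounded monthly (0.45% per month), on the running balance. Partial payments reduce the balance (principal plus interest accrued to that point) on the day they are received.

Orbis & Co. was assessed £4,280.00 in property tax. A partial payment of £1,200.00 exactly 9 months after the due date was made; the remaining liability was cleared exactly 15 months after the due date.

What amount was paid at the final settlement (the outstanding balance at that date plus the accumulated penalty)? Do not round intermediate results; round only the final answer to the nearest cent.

£3,987.41

Balance at month 9: £4,280.0000 × (1 + 0.0045)^9 = £4,456.4931…
After £1,200.00 payment: £4,456.4931… − £1,200.00 = £3,256.4931…
Balance at month 15: £3,256.4931… × (1 + 0.0045)^6 = £3,345.4135…
Penalty: 15 × 1% × £4,280.00 = £642.00
Final settlement = outstanding balance + penalty = £3,345.4135… + £642.00 = £3,987.41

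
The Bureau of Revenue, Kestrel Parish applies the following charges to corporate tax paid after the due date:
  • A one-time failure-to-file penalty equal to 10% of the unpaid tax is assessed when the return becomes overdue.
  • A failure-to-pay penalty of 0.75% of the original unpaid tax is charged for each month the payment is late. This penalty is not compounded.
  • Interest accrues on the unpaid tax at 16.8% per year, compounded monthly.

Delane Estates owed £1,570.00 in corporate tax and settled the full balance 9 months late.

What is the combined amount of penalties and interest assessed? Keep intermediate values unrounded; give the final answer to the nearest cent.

£472.24

Failure-to-file penalty: 10% × £1,570.00 = £157.00
Failure-to-pay penalty = 0.75% × £1,570.00 × 9 mo = £105.98…
Interest (16.8%/yr ÷ 12 = 1.4%/month): £1,570.00 × ((1 + 0.014)^9 − 1) = £209.2675…
Penalties + interest = £262.9750 + £209.2675… = £472.24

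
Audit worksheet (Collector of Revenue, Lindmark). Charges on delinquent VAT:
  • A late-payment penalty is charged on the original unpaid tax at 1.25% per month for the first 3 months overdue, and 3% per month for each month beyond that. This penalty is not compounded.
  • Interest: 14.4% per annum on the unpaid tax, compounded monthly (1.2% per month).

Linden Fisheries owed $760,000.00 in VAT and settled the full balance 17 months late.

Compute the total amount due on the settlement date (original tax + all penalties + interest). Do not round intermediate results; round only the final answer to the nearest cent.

$1,278,555.58

Penalty, months 1–3: 3 × 1.25% × $760,000.00 = $28,500.00
Penalty, months 4–17: 14 × 3% × $760,000.00 = $319,200.00
Interest: $760,000.00 × ((1 + 0.012)^17 − 1) = $760,000.00 × 0.2248100… = $170,855.5765…
Total = $760,000.00 + $347,700.0000 + $170,855.5765… = $1,278,555.58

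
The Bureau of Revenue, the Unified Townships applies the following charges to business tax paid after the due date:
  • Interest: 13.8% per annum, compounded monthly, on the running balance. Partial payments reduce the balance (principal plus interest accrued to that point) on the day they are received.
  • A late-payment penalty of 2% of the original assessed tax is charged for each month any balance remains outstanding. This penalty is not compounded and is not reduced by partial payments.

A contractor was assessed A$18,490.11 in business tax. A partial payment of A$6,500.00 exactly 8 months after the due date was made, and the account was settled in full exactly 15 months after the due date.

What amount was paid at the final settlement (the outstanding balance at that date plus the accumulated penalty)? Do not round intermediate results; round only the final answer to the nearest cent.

Monthly rate = 13.8% ÷ 12 = 1.15%
Balance at month 8: A$18,490.1100 × (1 + 0.0115)^8 = A$20,261.2666…
After A$6,500.00 payment: A$20,261.2666… − A$6,500.00 = A$13,761.2666…
Balance at month 15: A$13,761.2666… × (1 + 0.0115)^7 = A$14,908.0081…
Penalty: 15 × 2% × A$18,490.11 = A$5,547.03…
Final settlement = outstanding balance + penalty = A$14,908.0081… + A$5,547.03… = A$20,455.04

A$20,455.04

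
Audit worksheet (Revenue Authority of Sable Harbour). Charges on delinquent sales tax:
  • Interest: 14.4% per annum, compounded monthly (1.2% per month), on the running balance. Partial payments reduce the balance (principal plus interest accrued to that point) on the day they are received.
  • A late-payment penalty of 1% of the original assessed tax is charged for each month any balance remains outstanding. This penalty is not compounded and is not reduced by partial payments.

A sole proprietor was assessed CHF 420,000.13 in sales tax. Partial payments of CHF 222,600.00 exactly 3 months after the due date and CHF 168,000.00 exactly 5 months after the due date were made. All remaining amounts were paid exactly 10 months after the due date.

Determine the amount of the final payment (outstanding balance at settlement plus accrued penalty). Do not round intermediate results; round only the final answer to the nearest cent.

CHF 94,900.70

Balance at month 3: CHF 420,000.1300 × (1 + 0.012)^3 = CHF 435,302.3005…
After CHF 222,600.00 payment: CHF 435,302.3005… − CHF 222,600.00 = CHF 212,702.3005…
Balance at month 5: CHF 212,702.3005… × (1 + 0.012)^2 = CHF 217,837.7848…
After CHF 168,000.00 payment: CHF 217,837.7848… − CHF 168,000.00 = CHF 49,837.7848…
Balance at month 10: CHF 49,837.7848… × (1 + 0.012)^5 = CHF 52,900.6847…
Penalty: 10 × 1% × CHF 420,000.13 = CHF 42,000.01…
Final settlement = outstanding balance + penalty = CHF 52,900.6847… + CHF 42,000.01… = CHF 94,900.70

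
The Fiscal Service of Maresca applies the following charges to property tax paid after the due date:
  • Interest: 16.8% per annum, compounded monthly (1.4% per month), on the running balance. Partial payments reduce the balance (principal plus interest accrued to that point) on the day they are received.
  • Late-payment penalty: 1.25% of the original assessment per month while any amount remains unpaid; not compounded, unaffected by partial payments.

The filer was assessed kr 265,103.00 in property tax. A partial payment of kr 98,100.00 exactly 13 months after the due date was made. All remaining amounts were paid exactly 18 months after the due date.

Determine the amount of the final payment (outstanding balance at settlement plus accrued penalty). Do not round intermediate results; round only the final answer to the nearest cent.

Balance at month 13: kr 265,103.0000 × (1 + 0.014)^13 = kr 317,620.1579…
After kr 98,100.00 payment: kr 317,620.1579… − kr 98,100.00 = kr 219,520.1579…
Balance at month 18: kr 219,520.1579… × (1 + 0.014)^5 = kr 235,322.8944…
Penalty: 18 × 1.25% × kr 265,103.00 = kr 59,648.18…
Final settlement = outstanding balance + penalty = kr 235,322.8944… + kr 59,648.18… = kr 294,971.07

kr 294,971.07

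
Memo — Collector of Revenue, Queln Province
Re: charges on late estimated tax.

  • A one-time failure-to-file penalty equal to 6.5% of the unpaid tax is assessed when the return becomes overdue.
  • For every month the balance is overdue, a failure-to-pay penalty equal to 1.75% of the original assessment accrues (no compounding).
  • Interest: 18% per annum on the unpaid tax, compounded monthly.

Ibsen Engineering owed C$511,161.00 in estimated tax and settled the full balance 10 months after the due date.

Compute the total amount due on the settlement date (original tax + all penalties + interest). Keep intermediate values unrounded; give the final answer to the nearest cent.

Failure-to-file penalty: 6.5% × C$511,161.00 = C$33,225.47…
Failure-to-pay penalty: 10 × 1.75% × C$511,161.00 = C$89,453.18…
Interest (18%/yr ÷ 12 = 1.5%/month): C$511,161.00 × ((1 + 0.015)^10 − 1) = C$82,062.2087…
Total = C$511,161.00 + C$122,678.6400 + C$82,062.2087… = C$715,901.85

C$715,901.85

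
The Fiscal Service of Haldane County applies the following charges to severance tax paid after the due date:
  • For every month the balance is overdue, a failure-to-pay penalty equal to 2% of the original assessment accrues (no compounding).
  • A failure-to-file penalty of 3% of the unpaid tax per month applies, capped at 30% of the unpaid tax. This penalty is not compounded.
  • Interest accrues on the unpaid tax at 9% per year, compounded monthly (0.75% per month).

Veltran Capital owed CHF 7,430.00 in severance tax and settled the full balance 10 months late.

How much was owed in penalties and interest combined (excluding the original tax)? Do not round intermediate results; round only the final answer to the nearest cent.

CHF 4,291.44

Failure-to-file: 10 × 3% × CHF 7,430.00 = CHF 2,229.00, capped at 30% × CHF 7,430.00 = CHF 2,229.00
Failure-to-pay penalty = 2% × CHF 7,430.00 × 10 mo = CHF 1,486.00
Interest: CHF 7,430.00 × ((1 + 0.0075)^10 − 1) = CHF 7,430.00 × 0.0775825… = CHF 576.4383…
Penalties + interest = CHF 3,715.0000 + CHF 576.4383… = CHF 4,291.44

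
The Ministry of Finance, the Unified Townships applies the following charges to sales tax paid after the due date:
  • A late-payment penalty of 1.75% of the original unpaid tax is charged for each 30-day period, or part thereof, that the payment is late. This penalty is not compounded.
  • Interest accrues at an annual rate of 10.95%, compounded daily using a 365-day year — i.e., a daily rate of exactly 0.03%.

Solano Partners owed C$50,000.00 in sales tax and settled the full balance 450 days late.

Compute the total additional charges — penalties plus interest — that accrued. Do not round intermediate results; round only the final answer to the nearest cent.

C$20,350.68

Penalty periods: ⌈450/30⌉ = 15; penalty = 15 × 1.75% × C$50,000.00 = C$13,125.00
Interest: C$50,000.00 × ((1 + 0.0003)^450 − 1) = C$50,000.00 × 0.14451361… = C$7,225.6806…
Penalties + interest = C$13,125.0000 + C$7,225.6806… = C$20,350.68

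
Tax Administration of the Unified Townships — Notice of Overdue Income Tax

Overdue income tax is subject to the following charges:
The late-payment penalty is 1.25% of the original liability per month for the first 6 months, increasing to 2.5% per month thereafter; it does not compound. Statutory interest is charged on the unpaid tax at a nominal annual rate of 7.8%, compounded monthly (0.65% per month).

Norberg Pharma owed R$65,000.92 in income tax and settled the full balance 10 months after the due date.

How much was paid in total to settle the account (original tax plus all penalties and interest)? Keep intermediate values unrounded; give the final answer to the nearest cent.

R$80,726.89

Penalty, months 1–6: 6 × 1.25% × R$65,000.92 = R$4,875.07…
Penalty, months 7–10: 4 × 2.5% × R$65,000.92 = R$6,500.09…
Interest: R$65,000.92 × ((1 + 0.0065)^10 − 1) = R$65,000.92 × 0.0669346… = R$4,350.8095…
Total = R$65,000.92 + R$11,375.1610 + R$4,350.8095… = R$80,726.89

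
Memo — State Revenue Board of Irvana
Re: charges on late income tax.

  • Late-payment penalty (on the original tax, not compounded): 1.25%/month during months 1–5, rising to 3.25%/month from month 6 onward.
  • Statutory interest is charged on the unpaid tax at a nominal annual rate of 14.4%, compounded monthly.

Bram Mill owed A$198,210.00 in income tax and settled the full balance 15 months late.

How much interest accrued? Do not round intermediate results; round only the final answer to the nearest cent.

Interest (14.4%/yr ÷ 12 = 1.2%/month): A$198,210.00 × ((1 + 0.012)^15 − 1) = A$38,836.3372…

A$38,836.34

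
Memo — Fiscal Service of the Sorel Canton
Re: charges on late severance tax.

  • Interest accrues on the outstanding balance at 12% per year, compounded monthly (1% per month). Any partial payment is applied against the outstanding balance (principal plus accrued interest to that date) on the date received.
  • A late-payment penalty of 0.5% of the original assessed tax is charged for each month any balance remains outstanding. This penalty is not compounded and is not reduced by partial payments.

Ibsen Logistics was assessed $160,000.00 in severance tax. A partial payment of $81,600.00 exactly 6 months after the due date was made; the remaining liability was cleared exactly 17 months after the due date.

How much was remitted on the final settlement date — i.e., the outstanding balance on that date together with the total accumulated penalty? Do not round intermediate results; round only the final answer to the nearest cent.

$112,050.17

Balance at month 6: $160,000.0000 × (1 + 0.01)^6 = $169,843.2241…
After $81,600.00 payment: $169,843.2241… − $81,600.00 = $88,243.2241…
Balance at month 17: $88,243.2241… × (1 + 0.01)^11 = $98,450.1719…
Penalty: 17 × 0.5% × $160,000.00 = $13,600.00
Final settlement = outstanding balance + penalty = $98,450.1719… + $13,600.00 = $112,050.17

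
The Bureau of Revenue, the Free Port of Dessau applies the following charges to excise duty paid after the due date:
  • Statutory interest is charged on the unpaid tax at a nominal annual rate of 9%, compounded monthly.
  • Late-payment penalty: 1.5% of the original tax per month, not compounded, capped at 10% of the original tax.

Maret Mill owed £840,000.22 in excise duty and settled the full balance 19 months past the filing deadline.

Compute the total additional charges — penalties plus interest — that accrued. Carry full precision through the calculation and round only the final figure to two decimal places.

Penalty (uncapped): 19 × 1.5% × £840,000.22 = £239,400.06…; cap = 10% × £840,000.22 = £84,000.02… → penalty = £84,000.02…
Interest (9%/yr ÷ 12 = 0.75%/month): £840,000.22 × ((1 + 0.0075)^19 − 1) = £128,133.7105…
Penalties + interest = £84,000.0220 + £128,133.7105… = £212,133.73

£212,133.73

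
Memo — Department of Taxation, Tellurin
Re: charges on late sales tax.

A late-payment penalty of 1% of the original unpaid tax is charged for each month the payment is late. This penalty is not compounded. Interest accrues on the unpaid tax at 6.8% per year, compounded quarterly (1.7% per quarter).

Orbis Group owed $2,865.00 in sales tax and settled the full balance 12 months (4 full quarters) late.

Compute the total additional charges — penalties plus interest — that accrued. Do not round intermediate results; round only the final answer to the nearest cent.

Late-payment penalty = 1% × $2,865.00 × 12 mo = $343.80
Interest: $2,865.00 × ((1 + 0.017)^4 − 1) = $2,865.00 × 0.0697537… = $199.8445…
Penalties + interest = $343.8000 + $199.8445… = $543.64

$543.64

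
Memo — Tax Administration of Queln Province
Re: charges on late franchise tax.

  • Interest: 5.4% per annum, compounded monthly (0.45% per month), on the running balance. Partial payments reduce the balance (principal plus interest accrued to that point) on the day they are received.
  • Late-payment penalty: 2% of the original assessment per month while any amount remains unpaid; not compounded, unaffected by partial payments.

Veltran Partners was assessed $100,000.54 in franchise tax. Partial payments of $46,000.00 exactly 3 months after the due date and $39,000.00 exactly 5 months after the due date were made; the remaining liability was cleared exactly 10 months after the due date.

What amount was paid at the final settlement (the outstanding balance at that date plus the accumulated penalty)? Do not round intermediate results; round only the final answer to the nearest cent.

Balance at month 3: $100,000.5400 × (1 + 0.0045)^3 = $101,356.6314…
After $46,000.00 payment: $101,356.6314… − $46,000.00 = $55,356.6314…
Balance at month 5: $55,356.6314… × (1 + 0.0045)^2 = $55,855.9621…
After $39,000.00 payment: $55,855.9621… − $39,000.00 = $16,855.9621…
Balance at month 10: $16,855.9621… × (1 + 0.0045)^5 = $17,238.6500…
Penalty: 10 × 2% × $100,000.54 = $20,000.11…
Final settlement = outstanding balance + penalty = $17,238.6500… + $20,000.11… = $37,238.76

$37,238.76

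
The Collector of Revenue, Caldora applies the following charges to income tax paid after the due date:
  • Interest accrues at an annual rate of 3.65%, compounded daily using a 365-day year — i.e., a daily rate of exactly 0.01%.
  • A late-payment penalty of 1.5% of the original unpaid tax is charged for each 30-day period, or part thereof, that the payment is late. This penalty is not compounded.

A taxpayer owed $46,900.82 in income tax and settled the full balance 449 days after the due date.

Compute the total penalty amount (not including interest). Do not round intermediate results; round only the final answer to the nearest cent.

$10,552.68

Penalty periods: ⌈449/30⌉ = 15; penalty = 15 × 1.5% × $46,900.82 = $10,552.68…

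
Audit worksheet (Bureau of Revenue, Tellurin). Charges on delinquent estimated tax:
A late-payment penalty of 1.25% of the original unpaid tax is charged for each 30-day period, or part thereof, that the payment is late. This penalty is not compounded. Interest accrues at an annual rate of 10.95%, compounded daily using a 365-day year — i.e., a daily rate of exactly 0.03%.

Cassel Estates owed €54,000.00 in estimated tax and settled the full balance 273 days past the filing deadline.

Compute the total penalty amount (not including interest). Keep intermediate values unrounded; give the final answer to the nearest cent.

€6,750.00

Penalty periods: ⌈273/30⌉ = 10; penalty = 10 × 1.25% × €54,000.00 = €6,750.00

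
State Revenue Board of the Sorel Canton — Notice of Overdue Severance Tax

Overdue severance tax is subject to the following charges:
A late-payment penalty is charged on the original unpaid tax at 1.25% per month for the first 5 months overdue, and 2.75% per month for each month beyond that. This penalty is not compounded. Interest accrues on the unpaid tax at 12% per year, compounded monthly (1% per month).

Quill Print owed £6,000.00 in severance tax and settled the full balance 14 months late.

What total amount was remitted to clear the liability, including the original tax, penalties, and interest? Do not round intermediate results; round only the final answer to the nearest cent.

Penalty, months 1–5: 5 × 1.25% × £6,000.00 = £375.00
Penalty, months 6–14: 9 × 2.75% × £6,000.00 = £1,485.00
Interest: £6,000.00 × ((1 + 0.01)^14 − 1) = £6,000.00 × 0.1494742… = £896.8453…
Total = £6,000.00 + £1,860.0000 + £896.8453… = £8,756.85

£8,756.85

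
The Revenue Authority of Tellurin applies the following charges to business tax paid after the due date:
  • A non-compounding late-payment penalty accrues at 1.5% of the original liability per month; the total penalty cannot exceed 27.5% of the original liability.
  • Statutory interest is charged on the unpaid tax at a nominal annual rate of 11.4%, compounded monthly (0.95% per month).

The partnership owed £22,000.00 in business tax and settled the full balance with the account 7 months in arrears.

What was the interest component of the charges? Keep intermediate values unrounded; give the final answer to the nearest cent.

£1,505.36

Interest: £22,000.00 × ((1 + 0.0095)^7 − 1) = £22,000.00 × 0.0684255… = £1,505.3620…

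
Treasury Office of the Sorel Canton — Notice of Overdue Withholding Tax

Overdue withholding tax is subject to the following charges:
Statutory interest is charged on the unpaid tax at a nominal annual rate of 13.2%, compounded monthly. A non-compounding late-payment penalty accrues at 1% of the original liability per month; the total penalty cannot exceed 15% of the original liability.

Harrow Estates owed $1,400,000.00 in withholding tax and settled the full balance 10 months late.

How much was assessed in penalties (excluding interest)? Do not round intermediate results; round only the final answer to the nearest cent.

Penalty: 10 × 1% × $1,400,000.00 = $140,000.00 (below the 15% cap of $210,000.00)

$140,000.00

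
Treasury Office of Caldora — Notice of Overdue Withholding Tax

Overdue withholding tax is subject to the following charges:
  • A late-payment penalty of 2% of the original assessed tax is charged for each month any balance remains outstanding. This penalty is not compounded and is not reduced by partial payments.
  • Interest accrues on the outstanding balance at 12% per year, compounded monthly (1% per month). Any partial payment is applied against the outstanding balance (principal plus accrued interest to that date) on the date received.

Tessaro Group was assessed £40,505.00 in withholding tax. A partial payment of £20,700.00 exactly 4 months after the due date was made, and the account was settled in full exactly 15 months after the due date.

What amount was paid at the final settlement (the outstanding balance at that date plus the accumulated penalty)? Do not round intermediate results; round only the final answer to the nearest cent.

Balance at month 4: £40,505.0000 × (1 + 0.01)^4 = £42,149.6654…
After £20,700.00 payment: £42,149.6654… − £20,700.00 = £21,449.6654…
Balance at month 15: £21,449.6654… × (1 + 0.01)^11 = £23,930.7128…
Penalty: 15 × 2% × £40,505.00 = £12,151.50
Final settlement = outstanding balance + penalty = £23,930.7128… + £12,151.50 = £36,082.21

£36,082.21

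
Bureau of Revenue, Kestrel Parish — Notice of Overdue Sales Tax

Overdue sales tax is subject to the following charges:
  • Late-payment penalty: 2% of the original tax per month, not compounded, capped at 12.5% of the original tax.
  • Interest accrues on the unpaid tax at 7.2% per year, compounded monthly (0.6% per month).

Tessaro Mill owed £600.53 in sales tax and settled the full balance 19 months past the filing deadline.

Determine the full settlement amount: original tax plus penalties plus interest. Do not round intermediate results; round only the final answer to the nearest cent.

Penalty (uncapped): 19 × 2% × £600.53 = £228.20…; cap = 12.5% × £600.53 = £75.07… → penalty = £75.07…
Interest: £600.53 × ((1 + 0.006)^19 − 1) = £600.53 × 0.1203704… = £72.2860…
Total = £600.53 + £75.0663… + £72.2860… = £747.88

£747.88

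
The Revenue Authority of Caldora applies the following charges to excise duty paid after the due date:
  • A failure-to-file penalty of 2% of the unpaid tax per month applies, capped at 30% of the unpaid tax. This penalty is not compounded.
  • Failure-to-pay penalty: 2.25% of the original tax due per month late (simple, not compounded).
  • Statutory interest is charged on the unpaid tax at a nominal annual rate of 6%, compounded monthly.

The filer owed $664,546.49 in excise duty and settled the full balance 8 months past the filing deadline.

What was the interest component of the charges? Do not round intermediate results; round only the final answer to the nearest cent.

$27,051.72

Interest (6%/yr ÷ 12 = 0.5%/month): $664,546.49 × ((1 + 0.005)^8 − 1) = $27,051.7232…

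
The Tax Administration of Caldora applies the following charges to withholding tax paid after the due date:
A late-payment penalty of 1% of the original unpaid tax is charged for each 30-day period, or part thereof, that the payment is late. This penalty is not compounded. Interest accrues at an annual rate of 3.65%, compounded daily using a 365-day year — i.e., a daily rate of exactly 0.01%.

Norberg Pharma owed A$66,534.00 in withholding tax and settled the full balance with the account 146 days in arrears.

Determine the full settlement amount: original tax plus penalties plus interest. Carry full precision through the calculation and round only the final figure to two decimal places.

Penalty periods: ⌈146/30⌉ = 5; penalty = 5 × 1% × A$66,534.00 = A$3,326.70
Interest: A$66,534.00 × ((1 + 0.0001)^146 − 1) = A$66,534.00 × 0.01470636… = A$978.4729…
Total = A$66,534.00 + A$3,326.7000 + A$978.4729… = A$70,839.17

A$70,839.17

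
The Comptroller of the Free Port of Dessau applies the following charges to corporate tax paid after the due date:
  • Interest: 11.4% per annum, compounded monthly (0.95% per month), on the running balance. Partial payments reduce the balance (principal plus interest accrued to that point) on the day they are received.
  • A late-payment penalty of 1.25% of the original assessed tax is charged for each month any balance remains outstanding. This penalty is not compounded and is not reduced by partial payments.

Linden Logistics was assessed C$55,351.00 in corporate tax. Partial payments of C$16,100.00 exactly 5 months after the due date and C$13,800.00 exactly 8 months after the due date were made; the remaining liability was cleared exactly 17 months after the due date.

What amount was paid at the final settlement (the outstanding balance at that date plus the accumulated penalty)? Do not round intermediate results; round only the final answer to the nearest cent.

Balance at month 5: C$55,351.0000 × (1 + 0.0095)^5 = C$58,030.6036…
After C$16,100.00 payment: C$58,030.6036… − C$16,100.00 = C$41,930.6036…
Balance at month 8: C$41,930.6036… × (1 + 0.0095)^3 = C$43,137.0145…
After C$13,800.00 payment: C$43,137.0145… − C$13,800.00 = C$29,337.0145…
Balance at month 17: C$29,337.0145… × (1 + 0.0095)^9 = C$31,942.7884…
Penalty: 17 × 1.25% × C$55,351.00 = C$11,762.09…
Final settlement = outstanding balance + penalty = C$31,942.7884… + C$11,762.09… = C$43,704.88

C$43,704.88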